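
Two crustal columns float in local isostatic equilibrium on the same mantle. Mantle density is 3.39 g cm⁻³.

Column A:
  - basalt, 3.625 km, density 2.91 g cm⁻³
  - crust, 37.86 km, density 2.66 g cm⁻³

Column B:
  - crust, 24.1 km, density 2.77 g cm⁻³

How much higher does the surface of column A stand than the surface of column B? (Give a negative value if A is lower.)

4.26 km

For any compensation level in the mantle, the mantle terms cancel and isostasy reduces to e = (Σt_A − Σt_B) − (Σ(ρt)_A − Σ(ρt)_B) / ρ_m.
Σt_A = 41.485 km; Σt_B = 24.1 km; Σ(ρt)_A = 111.25635; Σ(ρt)_B = 66.757 (in km·g cm⁻³).
e = (41.485 − 24.1) − (111.25635 − 66.757) / 3.39 = 4.26 km.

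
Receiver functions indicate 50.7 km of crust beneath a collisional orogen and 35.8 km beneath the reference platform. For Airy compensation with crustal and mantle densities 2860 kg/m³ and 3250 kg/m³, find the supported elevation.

1.79 km

Excess crust Δ = 50.7 km − 35.8 km = 14.9 km, split between elevation h and root r with h + r = Δ.
Airy balance ρ_c h = (ρ_m − ρ_c) r gives r = h ρ_c/(ρ_m − ρ_c), so h (1 + ρ_c/(ρ_m − ρ_c)) = Δ, i.e. h = Δ (ρ_m − ρ_c)/ρ_m.
h = 14.9 km × 390/3250 = 1.79 km.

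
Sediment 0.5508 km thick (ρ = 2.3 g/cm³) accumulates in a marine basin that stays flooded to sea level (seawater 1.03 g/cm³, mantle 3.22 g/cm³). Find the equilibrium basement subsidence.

Submarine loading: the sediment displaces seawater, and the subsidence is in turn flooded, so s (ρ_m − ρ_w) = t (ρ_sed − ρ_w).
s = 0.5508 km × (2.3 − 1.03) / (3.22 − 1.03) = 0.319 km.

0.319 km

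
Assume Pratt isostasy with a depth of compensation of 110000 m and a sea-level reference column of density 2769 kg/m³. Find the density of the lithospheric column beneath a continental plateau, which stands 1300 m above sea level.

2740 kg/m³

Pratt balance: ρ_ref D = ρ (D + h).
ρ = ρ_ref D/(D + h) = 2769 × 110000 m/(110000 m + 1300 m) = 2740 kg/m³.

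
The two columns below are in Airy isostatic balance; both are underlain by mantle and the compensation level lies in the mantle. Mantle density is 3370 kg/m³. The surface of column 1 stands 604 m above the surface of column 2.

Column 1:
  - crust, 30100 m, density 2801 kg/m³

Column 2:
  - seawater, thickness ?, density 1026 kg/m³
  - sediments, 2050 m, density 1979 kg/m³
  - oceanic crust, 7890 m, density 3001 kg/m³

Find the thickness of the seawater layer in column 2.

3980 m

Take the compensation level at the base of the deeper column (depth z_c below the surface of column 1) and equate Σ ρ_i t_i down to z_c; mantle fills any gap and the z_c terms cancel.
Column 1: 30100×2801 + (z_c − 30100)×3370
Column 2: 604×0 + x×1026 + 2050×1979 + 7890×3001 + (z_c − 604 − 9940 − x)×3370
The z_c×3370 term appears on both sides and cancels. Collect the known terms of each column as K = Σ(ρt)_known − 3370 × (depth of known layers): K_1 = 84310100 − 3370×30100 = −17126900; K_2 = 27734840 − 3370×(604 + 9940) = −7798440.
Balance: K_1 = K_2 − x×(3370 − 1026), so x = (K_2 − K_1)/(3370 − 1026) = 9328460/2344 = 3980 m.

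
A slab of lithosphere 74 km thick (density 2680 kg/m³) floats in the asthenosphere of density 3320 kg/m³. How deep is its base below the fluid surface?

Draft d = t ρ_obj/ρ_fluid = 74 km × 2680/3320 = 59.7 km.

59.7 km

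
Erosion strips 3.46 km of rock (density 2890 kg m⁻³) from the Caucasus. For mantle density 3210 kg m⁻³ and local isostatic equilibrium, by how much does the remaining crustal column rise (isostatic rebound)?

Unloading: uplift u = e ρ_c/ρ_m = 3.46 km × 2890/3210 = 3.12 km.

3.12 km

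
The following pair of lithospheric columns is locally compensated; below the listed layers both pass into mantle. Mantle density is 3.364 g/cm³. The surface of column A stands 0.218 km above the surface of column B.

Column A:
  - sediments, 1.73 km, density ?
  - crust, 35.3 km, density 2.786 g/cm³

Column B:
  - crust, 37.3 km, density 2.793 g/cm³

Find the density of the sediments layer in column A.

2.42 g/cm³

Take the compensation level at the base of the deeper column (depth z_c below the surface of column A) and equate Σ ρ_i t_i down to z_c; mantle fills any gap and the z_c terms cancel.
Column A: 1.73×ρ + 35.3×2.786 + (z_c − 37.03)×3.364
Column B: 0.218×0 + 37.3×2.793 + (z_c − 0.218 − 37.3)×3.364
The z_c×3.364 term appears on both sides and cancels. Collect the known terms of each column as K = Σ(ρt)_known − 3.364 × (depth of known layers): K_A = 98.3458 − 3.364×37.03 = −26.22312; K_B = 104.1789 − 3.364×(0.218 + 37.3) = −22.031652.
Balance: K_A + 1.73×ρ = K_B, so ρ = (K_B − K_A)/1.73 = 4.19147/1.73 = 2.42 g/cm³.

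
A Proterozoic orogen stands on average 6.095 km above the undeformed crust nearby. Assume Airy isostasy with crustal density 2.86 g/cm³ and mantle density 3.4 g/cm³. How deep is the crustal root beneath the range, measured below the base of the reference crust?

For local isostatic compensation: the weight of the topography is balanced by the buoyancy of the root, ρ_c h = (ρ_m − ρ_c) r.
r = h · ρ_c / (ρ_m − ρ_c) = 6.095 km × 2.86 / (3.4 − 2.86) = 32.3 km.

32.3 km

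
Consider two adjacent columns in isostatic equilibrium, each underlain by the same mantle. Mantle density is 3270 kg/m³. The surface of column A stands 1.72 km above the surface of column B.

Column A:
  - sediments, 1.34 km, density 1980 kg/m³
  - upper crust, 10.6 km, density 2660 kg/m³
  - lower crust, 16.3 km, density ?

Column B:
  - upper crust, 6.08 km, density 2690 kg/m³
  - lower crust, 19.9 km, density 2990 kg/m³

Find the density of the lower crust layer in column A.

Take the compensation level at the base of the deeper column (depth z_c below the surface of column A) and equate Σ ρ_i t_i down to z_c; mantle fills any gap and the z_c terms cancel.
Column A: 1.34×1980 + 10.6×2660 + 16.3×ρ + (z_c − 28.24)×3270
Column B: 1.72×0 + 6.08×2690 + 19.9×2990 + (z_c − 1.72 − 25.98)×3270
The z_c×3270 term appears on both sides and cancels. Collect the known terms of each column as K = Σ(ρt)_known − 3270 × (depth of known layers): K_A = 30849.2 − 3270×28.24 = −61495.6; K_B = 75856.2 − 3270×(1.72 + 25.98) = −14722.8.
Balance: K_A + 16.3×ρ = K_B, so ρ = (K_B − K_A)/16.3 = 46772.8/16.3 = 2870 kg/m³.

2870 kg/m³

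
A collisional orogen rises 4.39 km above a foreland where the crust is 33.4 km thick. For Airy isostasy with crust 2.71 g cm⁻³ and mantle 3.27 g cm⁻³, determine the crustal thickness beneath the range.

Root depth r = h ρ_c / (ρ_m − ρ_c) = 4.39 km × 2.71 / 0.56 = 21.24 km.
Total thickness = T + h + r = 33.4 km + 4.39 km + 21.24 km = 59 km.

59 km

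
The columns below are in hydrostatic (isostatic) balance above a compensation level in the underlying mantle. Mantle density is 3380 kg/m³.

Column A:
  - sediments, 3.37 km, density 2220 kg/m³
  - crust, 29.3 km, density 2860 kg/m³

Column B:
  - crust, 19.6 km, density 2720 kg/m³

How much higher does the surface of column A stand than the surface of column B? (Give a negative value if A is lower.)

For any compensation level in the mantle, the mantle terms cancel and isostasy reduces to e = (Σt_A − Σt_B) − (Σ(ρt)_A − Σ(ρt)_B) / ρ_m.
Σt_A = 32.67 km; Σt_B = 19.6 km; Σ(ρt)_A = 91279.4; Σ(ρt)_B = 53312 (in km·kg/m³).
e = (32.67 − 19.6) − (91279.4 − 53312) / 3380 = 1.84 km.

1.84 km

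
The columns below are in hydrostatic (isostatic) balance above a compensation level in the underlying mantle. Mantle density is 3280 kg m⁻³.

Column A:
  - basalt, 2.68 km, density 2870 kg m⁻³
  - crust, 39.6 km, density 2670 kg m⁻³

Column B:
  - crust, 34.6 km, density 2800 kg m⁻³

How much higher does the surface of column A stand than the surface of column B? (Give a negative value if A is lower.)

For any compensation level in the mantle, the mantle terms cancel and isostasy reduces to e = (Σt_A − Σt_B) − (Σ(ρt)_A − Σ(ρt)_B) / ρ_m.
Σt_A = 42.28 km; Σt_B = 34.6 km; Σ(ρt)_A = 113423.6; Σ(ρt)_B = 96880 (in km·kg m⁻³).
e = (42.28 − 34.6) − (113423.6 − 96880) / 3280 = 2.64 km.

2.64 km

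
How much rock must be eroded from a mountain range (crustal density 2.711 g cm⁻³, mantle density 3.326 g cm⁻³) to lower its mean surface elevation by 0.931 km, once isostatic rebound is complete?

Net drop Δ = e − u = e − e ρ_c/ρ_m = e (ρ_m − ρ_c)/ρ_m.
e = Δ ρ_m/(ρ_m − ρ_c) = 0.931 km × 3.326/0.615 = 5.03 km.

5.03 km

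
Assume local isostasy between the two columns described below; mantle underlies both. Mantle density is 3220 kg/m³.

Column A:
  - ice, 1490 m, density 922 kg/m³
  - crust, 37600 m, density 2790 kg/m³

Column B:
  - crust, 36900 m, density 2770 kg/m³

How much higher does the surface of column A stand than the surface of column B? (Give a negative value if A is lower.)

For any compensation level in the mantle, the mantle terms cancel and isostasy reduces to e = (Σt_A − Σt_B) − (Σ(ρt)_A − Σ(ρt)_B) / ρ_m.
Σt_A = 39090 m; Σt_B = 36900 m; Σ(ρt)_A = 106277780; Σ(ρt)_B = 102213000 (in m·kg/m³).
e = (39090 − 36900) − (106277780 − 102213000) / 3220 = 928 m.

928 m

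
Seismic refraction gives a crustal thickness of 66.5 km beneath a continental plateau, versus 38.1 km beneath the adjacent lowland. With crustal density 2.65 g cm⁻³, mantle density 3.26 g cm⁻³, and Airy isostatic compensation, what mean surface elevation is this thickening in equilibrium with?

5.31 km

Excess crust Δ = 66.5 km − 38.1 km = 28.4 km, split between elevation h and root r with h + r = Δ.
Airy balance ρ_c h = (ρ_m − ρ_c) r gives r = h ρ_c/(ρ_m − ρ_c), so h (1 + ρ_c/(ρ_m − ρ_c)) = Δ, i.e. h = Δ (ρ_m − ρ_c)/ρ_m.
h = 28.4 km × 0.61/3.26 = 5.31 km.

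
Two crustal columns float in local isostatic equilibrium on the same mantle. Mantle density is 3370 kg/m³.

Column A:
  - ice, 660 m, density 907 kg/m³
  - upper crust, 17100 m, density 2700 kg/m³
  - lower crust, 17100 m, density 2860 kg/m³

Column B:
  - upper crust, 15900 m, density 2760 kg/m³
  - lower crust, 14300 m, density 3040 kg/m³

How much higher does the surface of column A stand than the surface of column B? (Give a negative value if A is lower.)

2190 m

For any compensation level in the mantle, the mantle terms cancel and isostasy reduces to e = (Σt_A − Σt_B) − (Σ(ρt)_A − Σ(ρt)_B) / ρ_m.
Σt_A = 34860 m; Σt_B = 30200 m; Σ(ρt)_A = 95674620; Σ(ρt)_B = 87356000 (in m·kg/m³).
e = (34860 − 30200) − (95674620 − 87356000) / 3370 = 2190 m.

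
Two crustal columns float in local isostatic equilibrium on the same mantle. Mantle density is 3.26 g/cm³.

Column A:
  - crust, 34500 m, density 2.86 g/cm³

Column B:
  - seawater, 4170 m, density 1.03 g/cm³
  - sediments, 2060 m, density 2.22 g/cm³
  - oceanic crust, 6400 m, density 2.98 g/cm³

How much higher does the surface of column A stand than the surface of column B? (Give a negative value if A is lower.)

174 m

For any compensation level in the mantle, the mantle terms cancel and isostasy reduces to e = (Σt_A − Σt_B) − (Σ(ρt)_A − Σ(ρt)_B) / ρ_m.
Σt_A = 34500 m; Σt_B = 12630 m; Σ(ρt)_A = 98670; Σ(ρt)_B = 27940.3 (in m·g/cm³).
e = (34500 − 12630) − (98670 − 27940.3) / 3.26 = 174 m.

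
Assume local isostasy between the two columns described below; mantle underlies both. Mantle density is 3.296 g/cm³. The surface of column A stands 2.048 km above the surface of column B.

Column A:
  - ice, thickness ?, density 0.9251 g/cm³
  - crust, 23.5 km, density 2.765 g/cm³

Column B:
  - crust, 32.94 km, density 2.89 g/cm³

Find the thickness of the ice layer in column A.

Take the compensation level at the base of the deeper column (depth z_c below the surface of column A) and equate Σ ρ_i t_i down to z_c; mantle fills any gap and the z_c terms cancel.
Column A: x×0.9251 + 23.5×2.765 + (z_c − 23.5 − x)×3.296
Column B: 2.048×0 + 32.94×2.89 + (z_c − 2.048 − 32.94)×3.296
The z_c×3.296 term appears on both sides and cancels. Collect the known terms of each column as K = Σ(ρt)_known − 3.296 × (depth of known layers): K_A = 64.9775 − 3.296×23.5 = −12.4785; K_B = 95.1966 − 3.296×(2.048 + 32.94) = −20.123848.
Balance: K_A − x×(3.296 − 0.9251) = K_B, so x = (K_A − K_B)/(3.296 − 0.9251) = 7.64535/2.3709 = 3.22 km.

3.22 km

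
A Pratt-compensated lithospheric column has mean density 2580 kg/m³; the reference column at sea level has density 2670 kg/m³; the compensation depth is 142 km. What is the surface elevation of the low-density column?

ρ_ref D = ρ (D + h) → h = D (ρ_ref − ρ)/ρ.
h = 142 km × (2670 − 2580)/2580 = 4.95 km.

4.95 km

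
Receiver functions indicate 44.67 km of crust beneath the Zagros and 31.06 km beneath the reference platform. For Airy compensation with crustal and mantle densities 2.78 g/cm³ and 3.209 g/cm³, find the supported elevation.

1.82 km

Excess crust Δ = 44.67 km − 31.06 km = 13.61 km, split between elevation h and root r with h + r = Δ.
Airy balance ρ_c h = (ρ_m − ρ_c) r gives r = h ρ_c/(ρ_m − ρ_c), so h (1 + ρ_c/(ρ_m − ρ_c)) = Δ, i.e. h = Δ (ρ_m − ρ_c)/ρ_m.
h = 13.61 km × 0.429/3.209 = 1.82 km.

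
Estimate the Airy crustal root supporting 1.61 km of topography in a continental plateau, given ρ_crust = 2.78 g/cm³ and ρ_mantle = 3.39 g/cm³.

7.34 km

Equating mass per unit area of the two columns: the weight of the topography is balanced by the buoyancy of the root, ρ_c h = (ρ_m − ρ_c) r.
r = h · ρ_c / (ρ_m − ρ_c) = 1.61 km × 2.78 / (3.39 − 2.78) = 7.34 km.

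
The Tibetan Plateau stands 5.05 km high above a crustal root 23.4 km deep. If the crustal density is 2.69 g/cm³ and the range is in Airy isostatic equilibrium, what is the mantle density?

Airy balance: ρ_c h = (ρ_m − ρ_c) r → ρ_m = ρ_c (1 + h/r).
ρ_m = 2.69 × (1 + 5.05 km/23.4 km) = 3.27 g/cm³.

3.27 g/cm³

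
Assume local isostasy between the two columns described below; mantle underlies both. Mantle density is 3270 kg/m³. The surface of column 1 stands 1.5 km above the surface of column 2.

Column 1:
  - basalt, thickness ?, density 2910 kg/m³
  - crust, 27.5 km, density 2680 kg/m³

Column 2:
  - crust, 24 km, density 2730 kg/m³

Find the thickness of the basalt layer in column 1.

Take the compensation level at the base of the deeper column (depth z_c below the surface of column 1) and equate Σ ρ_i t_i down to z_c; mantle fills any gap and the z_c terms cancel.
Column 1: x×2910 + 27.5×2680 + (z_c − 27.5 − x)×3270
Column 2: 1.5×0 + 24×2730 + (z_c − 1.5 − 24)×3270
The z_c×3270 term appears on both sides and cancels. Collect the known terms of each column as K = Σ(ρt)_known − 3270 × (depth of known layers): K_1 = 73700 − 3270×27.5 = −16225; K_2 = 65520 − 3270×(1.5 + 24) = −17865.
Balance: K_1 − x×(3270 − 2910) = K_2, so x = (K_1 − K_2)/(3270 − 2910) = 1640/360 = 4.56 km.

4.56 km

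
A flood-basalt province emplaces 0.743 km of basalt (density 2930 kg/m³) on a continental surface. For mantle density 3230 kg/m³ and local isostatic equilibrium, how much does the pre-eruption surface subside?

0.674 km

Subaerial loading: s = t ρ_load / ρ_m.
s = 0.743 km × 2930/3230 = 0.674 km.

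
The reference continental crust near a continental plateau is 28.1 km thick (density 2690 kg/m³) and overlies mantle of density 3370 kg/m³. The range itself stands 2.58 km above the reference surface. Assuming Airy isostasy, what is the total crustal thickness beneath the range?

40.9 km

Root depth r = h ρ_c / (ρ_m − ρ_c) = 2.58 km × 2690 / 680 = 10.21 km.
Total thickness = T + h + r = 28.1 km + 2.58 km + 10.21 km = 40.9 km.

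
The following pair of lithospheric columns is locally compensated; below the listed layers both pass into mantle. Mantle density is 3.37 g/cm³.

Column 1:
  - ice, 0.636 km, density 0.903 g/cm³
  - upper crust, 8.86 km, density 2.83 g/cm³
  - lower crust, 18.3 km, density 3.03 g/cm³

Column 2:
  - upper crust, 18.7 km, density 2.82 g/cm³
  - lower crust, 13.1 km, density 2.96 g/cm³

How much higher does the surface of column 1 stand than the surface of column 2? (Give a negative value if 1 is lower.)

−0.914 km

For any compensation level in the mantle, the mantle terms cancel and isostasy reduces to e = (Σt_1 − Σt_2) − (Σ(ρt)_1 − Σ(ρt)_2) / ρ_m.
Σt_1 = 27.796 km; Σt_2 = 31.8 km; Σ(ρt)_1 = 81.097108; Σ(ρt)_2 = 91.51 (in km·g/cm³).
e = (27.796 − 31.8) − (81.097108 − 91.51) / 3.37 = −0.914 km.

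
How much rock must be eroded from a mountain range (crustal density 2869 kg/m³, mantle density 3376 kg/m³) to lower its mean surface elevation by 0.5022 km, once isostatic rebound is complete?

3.34 km

Net drop Δ = e − u = e − e ρ_c/ρ_m = e (ρ_m − ρ_c)/ρ_m.
e = Δ ρ_m/(ρ_m − ρ_c) = 0.5022 km × 3376/507 = 3.34 km.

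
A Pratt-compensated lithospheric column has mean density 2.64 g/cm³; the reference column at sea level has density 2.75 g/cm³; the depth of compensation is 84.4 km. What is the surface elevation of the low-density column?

ρ_ref D = ρ (D + h) → h = D (ρ_ref − ρ)/ρ.
h = 84.4 km × (2.75 − 2.64)/2.64 = 3.52 km.

3.52 km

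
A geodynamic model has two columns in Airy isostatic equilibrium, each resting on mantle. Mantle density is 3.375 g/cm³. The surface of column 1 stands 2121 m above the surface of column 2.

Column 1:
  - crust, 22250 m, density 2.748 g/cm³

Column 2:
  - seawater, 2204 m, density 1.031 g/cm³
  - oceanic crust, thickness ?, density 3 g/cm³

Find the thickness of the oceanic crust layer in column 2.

4340 m

Take the compensation level at the base of the deeper column (depth z_c below the surface of column 1) and equate Σ ρ_i t_i down to z_c; mantle fills any gap and the z_c terms cancel.
Column 1: 22250×2.748 + (z_c − 22250)×3.375
Column 2: 2121×0 + 2204×1.031 + x×3 + (z_c − 2121 − 2204 − x)×3.375
The z_c×3.375 term appears on both sides and cancels. Collect the known terms of each column as K = Σ(ρt)_known − 3.375 × (depth of known layers): K_1 = 61143 − 3.375×22250 = −13950.75; K_2 = 2272.324 − 3.375×(2121 + 2204) = −12324.551.
Balance: K_1 = K_2 − x×(3.375 − 3), so x = (K_2 − K_1)/(3.375 − 3) = 1626.2/0.375 = 4340 m.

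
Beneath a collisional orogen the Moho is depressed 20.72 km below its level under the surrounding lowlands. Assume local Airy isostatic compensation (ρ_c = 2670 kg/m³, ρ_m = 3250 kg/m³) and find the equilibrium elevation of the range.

For local isostatic compensation: ρ_c h = (ρ_m − ρ_c) r.
h = r (ρ_m − ρ_c) / ρ_c = 20.72 km × (3250 − 2670) / 2670 = 4.5 km.

4.5 km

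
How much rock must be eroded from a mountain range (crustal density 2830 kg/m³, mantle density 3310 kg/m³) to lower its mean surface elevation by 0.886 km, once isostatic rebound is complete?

Net drop Δ = e − u = e − e ρ_c/ρ_m = e (ρ_m − ρ_c)/ρ_m.
e = Δ ρ_m/(ρ_m − ρ_c) = 0.886 km × 3310/480 = 6.11 km.

6.11 km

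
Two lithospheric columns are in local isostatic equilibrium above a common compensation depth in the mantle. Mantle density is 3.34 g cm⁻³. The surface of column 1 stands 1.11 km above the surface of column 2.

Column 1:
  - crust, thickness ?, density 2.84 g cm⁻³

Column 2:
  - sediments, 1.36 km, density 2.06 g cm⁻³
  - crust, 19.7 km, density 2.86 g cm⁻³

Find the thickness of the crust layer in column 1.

Take the compensation level at the base of the deeper column (depth z_c below the surface of column 1) and equate Σ ρ_i t_i down to z_c; mantle fills any gap and the z_c terms cancel.
Column 1: x×2.84 + (z_c − 0 − x)×3.34
Column 2: 1.11×0 + 1.36×2.06 + 19.7×2.86 + (z_c − 1.11 − 21.06)×3.34
The z_c×3.34 term appears on both sides and cancels. Collect the known terms of each column as K = Σ(ρt)_known − 3.34 × (depth of known layers): K_1 = 0 − 3.34×0 = 0; K_2 = 59.1436 − 3.34×(1.11 + 21.06) = −14.9042.
Balance: K_1 − x×(3.34 − 2.84) = K_2, so x = (K_1 − K_2)/(3.34 − 2.84) = 14.9042/0.5 = 29.8 km.

29.8 km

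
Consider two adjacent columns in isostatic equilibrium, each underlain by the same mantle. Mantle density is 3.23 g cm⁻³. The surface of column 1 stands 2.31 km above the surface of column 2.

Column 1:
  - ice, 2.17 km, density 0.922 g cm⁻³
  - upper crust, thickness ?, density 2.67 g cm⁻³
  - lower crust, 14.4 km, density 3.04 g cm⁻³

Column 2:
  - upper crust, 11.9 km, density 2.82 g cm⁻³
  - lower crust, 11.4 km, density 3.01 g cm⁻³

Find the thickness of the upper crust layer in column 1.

Take the compensation level at the base of the deeper column (depth z_c below the surface of column 1) and equate Σ ρ_i t_i down to z_c; mantle fills any gap and the z_c terms cancel.
Column 1: 2.17×0.922 + x×2.67 + 14.4×3.04 + (z_c − 16.57 − x)×3.23
Column 2: 2.31×0 + 11.9×2.82 + 11.4×3.01 + (z_c − 2.31 − 23.3)×3.23
The z_c×3.23 term appears on both sides and cancels. Collect the known terms of each column as K = Σ(ρt)_known − 3.23 × (depth of known layers): K_1 = 45.77674 − 3.23×16.57 = −7.74436; K_2 = 67.872 − 3.23×(2.31 + 23.3) = −14.8483.
Balance: K_1 − x×(3.23 − 2.67) = K_2, so x = (K_1 − K_2)/(3.23 − 2.67) = 7.10394/0.56 = 12.7 km.

12.7 km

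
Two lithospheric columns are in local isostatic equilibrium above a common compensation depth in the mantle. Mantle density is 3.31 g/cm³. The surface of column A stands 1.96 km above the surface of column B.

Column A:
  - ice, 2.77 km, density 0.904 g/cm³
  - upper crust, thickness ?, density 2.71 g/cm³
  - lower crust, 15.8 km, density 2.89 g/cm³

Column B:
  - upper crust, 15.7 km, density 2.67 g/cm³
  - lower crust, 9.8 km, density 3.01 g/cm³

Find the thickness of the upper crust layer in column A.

10.3 km

Take the compensation level at the base of the deeper column (depth z_c below the surface of column A) and equate Σ ρ_i t_i down to z_c; mantle fills any gap and the z_c terms cancel.
Column A: 2.77×0.904 + x×2.71 + 15.8×2.89 + (z_c − 18.57 − x)×3.31
Column B: 1.96×0 + 15.7×2.67 + 9.8×3.01 + (z_c − 1.96 − 25.5)×3.31
The z_c×3.31 term appears on both sides and cancels. Collect the known terms of each column as K = Σ(ρt)_known − 3.31 × (depth of known layers): K_A = 48.16608 − 3.31×18.57 = −13.30062; K_B = 71.417 − 3.31×(1.96 + 25.5) = −19.4756.
Balance: K_A − x×(3.31 − 2.71) = K_B, so x = (K_A − K_B)/(3.31 − 2.71) = 6.17498/0.6 = 10.3 km.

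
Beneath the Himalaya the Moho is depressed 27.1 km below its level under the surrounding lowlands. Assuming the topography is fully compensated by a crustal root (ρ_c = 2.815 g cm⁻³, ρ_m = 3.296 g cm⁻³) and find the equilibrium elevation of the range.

In Airy isostatic equilibrium: ρ_c h = (ρ_m − ρ_c) r.
h = r (ρ_m − ρ_c) / ρ_c = 27.1 km × (3.296 − 2.815) / 2.815 = 4.63 km.

4.63 km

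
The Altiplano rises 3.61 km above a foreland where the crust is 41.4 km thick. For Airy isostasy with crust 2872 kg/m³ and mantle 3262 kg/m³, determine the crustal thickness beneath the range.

Root depth r = h ρ_c / (ρ_m − ρ_c) = 3.61 km × 2872 / 390 = 26.58 km.
Total thickness = T + h + r = 41.4 km + 3.61 km + 26.58 km = 71.6 km.

71.6 km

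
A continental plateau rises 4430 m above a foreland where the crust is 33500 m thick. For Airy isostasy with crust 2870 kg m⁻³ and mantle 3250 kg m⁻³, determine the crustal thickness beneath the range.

Root depth r = h ρ_c / (ρ_m − ρ_c) = 4430 m × 2870 / 380 = 33460 m.
Total thickness = T + h + r = 33500 m + 4430 m + 33460 m = 71400 m.

71400 m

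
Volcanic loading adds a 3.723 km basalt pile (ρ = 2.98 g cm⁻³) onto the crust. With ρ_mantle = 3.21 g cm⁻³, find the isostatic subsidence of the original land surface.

Subaerial loading: s = t ρ_load / ρ_m.
s = 3.723 km × 2.98/3.21 = 3.46 km.

3.46 km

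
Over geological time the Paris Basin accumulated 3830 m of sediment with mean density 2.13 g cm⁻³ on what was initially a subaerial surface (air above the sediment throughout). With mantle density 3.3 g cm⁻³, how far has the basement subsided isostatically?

2470 m

Subaerial load: s = t ρ_sed / ρ_m = 3830 m × 2.13/3.3 = 2470 m.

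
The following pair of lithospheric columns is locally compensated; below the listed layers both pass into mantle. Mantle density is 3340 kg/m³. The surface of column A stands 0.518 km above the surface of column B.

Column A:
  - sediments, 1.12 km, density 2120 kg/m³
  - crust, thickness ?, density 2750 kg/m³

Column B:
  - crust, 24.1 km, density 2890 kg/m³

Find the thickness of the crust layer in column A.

Take the compensation level at the base of the deeper column (depth z_c below the surface of column A) and equate Σ ρ_i t_i down to z_c; mantle fills any gap and the z_c terms cancel.
Column A: 1.12×2120 + x×2750 + (z_c − 1.12 − x)×3340
Column B: 0.518×0 + 24.1×2890 + (z_c − 0.518 − 24.1)×3340
The z_c×3340 term appears on both sides and cancels. Collect the known terms of each column as K = Σ(ρt)_known − 3340 × (depth of known layers): K_A = 2374.4 − 3340×1.12 = −1366.4; K_B = 69649 − 3340×(0.518 + 24.1) = −12575.12.
Balance: K_A − x×(3340 − 2750) = K_B, so x = (K_A − K_B)/(3340 − 2750) = 11208.7/590 = 19 km.

19 km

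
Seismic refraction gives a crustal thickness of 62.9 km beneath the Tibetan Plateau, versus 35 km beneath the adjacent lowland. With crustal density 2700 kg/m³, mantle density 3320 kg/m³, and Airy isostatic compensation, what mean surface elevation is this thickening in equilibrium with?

5.21 km

Excess crust Δ = 62.9 km − 35 km = 27.9 km, split between elevation h and root r with h + r = Δ.
Airy balance ρ_c h = (ρ_m − ρ_c) r gives r = h ρ_c/(ρ_m − ρ_c), so h (1 + ρ_c/(ρ_m − ρ_c)) = Δ, i.e. h = Δ (ρ_m − ρ_c)/ρ_m.
h = 27.9 km × 620/3320 = 5.21 km.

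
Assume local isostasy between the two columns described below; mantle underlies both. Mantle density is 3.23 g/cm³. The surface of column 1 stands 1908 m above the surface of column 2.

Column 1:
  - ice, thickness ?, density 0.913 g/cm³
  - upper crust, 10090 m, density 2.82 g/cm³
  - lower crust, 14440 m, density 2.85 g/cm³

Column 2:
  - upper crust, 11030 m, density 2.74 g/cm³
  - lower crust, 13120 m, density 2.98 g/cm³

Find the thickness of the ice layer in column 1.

2250 m

Take the compensation level at the base of the deeper column (depth z_c below the surface of column 1) and equate Σ ρ_i t_i down to z_c; mantle fills any gap and the z_c terms cancel.
Column 1: x×0.913 + 10090×2.82 + 14440×2.85 + (z_c − 24530 − x)×3.23
Column 2: 1908×0 + 11030×2.74 + 13120×2.98 + (z_c − 1908 − 24150)×3.23
The z_c×3.23 term appears on both sides and cancels. Collect the known terms of each column as K = Σ(ρt)_known − 3.23 × (depth of known layers): K_1 = 69607.8 − 3.23×24530 = −9624.1; K_2 = 69319.8 − 3.23×(1908 + 24150) = −14847.54.
Balance: K_1 − x×(3.23 − 0.913) = K_2, so x = (K_1 − K_2)/(3.23 − 0.913) = 5223.44/2.317 = 2250 m.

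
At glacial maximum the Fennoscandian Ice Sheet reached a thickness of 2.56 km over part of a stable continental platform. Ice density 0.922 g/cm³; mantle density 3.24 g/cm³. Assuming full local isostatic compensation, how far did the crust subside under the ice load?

0.728 km

Equating mass per unit area of the two columns: the ice load ρ_ice t is balanced by mantle displaced below, ρ_m s.
s = t ρ_ice / ρ_m = 2.56 km × 0.922/3.24 = 0.728 km.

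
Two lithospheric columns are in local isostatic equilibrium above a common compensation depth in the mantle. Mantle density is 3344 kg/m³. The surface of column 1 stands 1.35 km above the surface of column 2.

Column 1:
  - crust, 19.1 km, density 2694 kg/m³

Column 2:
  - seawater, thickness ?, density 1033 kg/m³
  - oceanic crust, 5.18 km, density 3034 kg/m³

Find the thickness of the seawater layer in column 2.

Take the compensation level at the base of the deeper column (depth z_c below the surface of column 1) and equate Σ ρ_i t_i down to z_c; mantle fills any gap and the z_c terms cancel.
Column 1: 19.1×2694 + (z_c − 19.1)×3344
Column 2: 1.35×0 + x×1033 + 5.18×3034 + (z_c − 1.35 − 5.18 − x)×3344
The z_c×3344 term appears on both sides and cancels. Collect the known terms of each column as K = Σ(ρt)_known − 3344 × (depth of known layers): K_1 = 51455.4 − 3344×19.1 = −12415; K_2 = 15716.12 − 3344×(1.35 + 5.18) = −6120.2.
Balance: K_1 = K_2 − x×(3344 − 1033), so x = (K_2 − K_1)/(3344 − 1033) = 6294.8/2311 = 2.72 km.

2.72 km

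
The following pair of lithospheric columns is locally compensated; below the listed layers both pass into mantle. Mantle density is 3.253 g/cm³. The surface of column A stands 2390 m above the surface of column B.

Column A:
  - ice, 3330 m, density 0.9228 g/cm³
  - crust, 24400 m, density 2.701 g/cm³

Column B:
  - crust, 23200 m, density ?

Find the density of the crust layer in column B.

2.67 g/cm³

Take the compensation level at the base of the deeper column (depth z_c below the surface of column A) and equate Σ ρ_i t_i down to z_c; mantle fills any gap and the z_c terms cancel.
Column A: 3330×0.9228 + 24400×2.701 + (z_c − 27730)×3.253
Column B: 2390×0 + 23200×ρ + (z_c − 2390 − 23200)×3.253
The z_c×3.253 term appears on both sides and cancels. Collect the known terms of each column as K = Σ(ρt)_known − 3.253 × (depth of known layers): K_A = 68977.324 − 3.253×27730 = −21228.366; K_B = 0 − 3.253×(2390 + 23200) = −83244.27.
Balance: K_A = K_B + 23200×ρ, so ρ = (K_A − K_B)/23200 = 62015.9/23200 = 2.67 g/cm³.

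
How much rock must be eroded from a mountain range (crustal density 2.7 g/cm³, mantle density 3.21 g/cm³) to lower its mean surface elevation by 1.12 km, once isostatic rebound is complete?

Net drop Δ = e − u = e − e ρ_c/ρ_m = e (ρ_m − ρ_c)/ρ_m.
e = Δ ρ_m/(ρ_m − ρ_c) = 1.12 km × 3.21/0.51 = 7.05 km.

7.05 km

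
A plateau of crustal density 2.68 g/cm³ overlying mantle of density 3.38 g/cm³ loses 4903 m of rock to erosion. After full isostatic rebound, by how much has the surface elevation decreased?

1020 m

Rebound u = e ρ_c/ρ_m = 4903 m × 2.68/3.38 = 3888 m.
Net surface drop = e − u = 4903 m − 3888 m = e (ρ_m − ρ_c)/ρ_m = 1020 m.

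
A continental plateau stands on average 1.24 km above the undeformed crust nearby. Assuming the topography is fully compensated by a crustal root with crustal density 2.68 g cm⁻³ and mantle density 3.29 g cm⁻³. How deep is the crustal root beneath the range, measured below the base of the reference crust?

By Archimedes' principle applied to the lithosphere: the weight of the topography is balanced by the buoyancy of the root, ρ_c h = (ρ_m − ρ_c) r.
r = h · ρ_c / (ρ_m − ρ_c) = 1.24 km × 2.68 / (3.29 − 2.68) = 5.45 km.

5.45 km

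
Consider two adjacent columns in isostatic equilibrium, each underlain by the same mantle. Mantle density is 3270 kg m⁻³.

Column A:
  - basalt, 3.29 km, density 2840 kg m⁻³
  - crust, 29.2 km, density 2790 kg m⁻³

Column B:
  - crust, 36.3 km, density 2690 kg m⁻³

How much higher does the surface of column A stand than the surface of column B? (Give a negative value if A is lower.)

−1.72 km

For any compensation level in the mantle, the mantle terms cancel and isostasy reduces to e = (Σt_A − Σt_B) − (Σ(ρt)_A − Σ(ρt)_B) / ρ_m.
Σt_A = 32.49 km; Σt_B = 36.3 km; Σ(ρt)_A = 90811.6; Σ(ρt)_B = 97647 (in km·kg m⁻³).
e = (32.49 − 36.3) − (90811.6 − 97647) / 3270 = −1.72 km.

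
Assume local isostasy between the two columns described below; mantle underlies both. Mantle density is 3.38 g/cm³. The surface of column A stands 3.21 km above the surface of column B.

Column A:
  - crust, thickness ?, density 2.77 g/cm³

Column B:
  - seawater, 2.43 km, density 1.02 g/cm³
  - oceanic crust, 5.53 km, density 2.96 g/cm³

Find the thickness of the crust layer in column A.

Take the compensation level at the base of the deeper column (depth z_c below the surface of column A) and equate Σ ρ_i t_i down to z_c; mantle fills any gap and the z_c terms cancel.
Column A: x×2.77 + (z_c − 0 − x)×3.38
Column B: 3.21×0 + 2.43×1.02 + 5.53×2.96 + (z_c − 3.21 − 7.96)×3.38
The z_c×3.38 term appears on both sides and cancels. Collect the known terms of each column as K = Σ(ρt)_known − 3.38 × (depth of known layers): K_A = 0 − 3.38×0 = 0; K_B = 18.8474 − 3.38×(3.21 + 7.96) = −18.9072.
Balance: K_A − x×(3.38 − 2.77) = K_B, so x = (K_A − K_B)/(3.38 − 2.77) = 18.9072/0.61 = 31 km.

31 km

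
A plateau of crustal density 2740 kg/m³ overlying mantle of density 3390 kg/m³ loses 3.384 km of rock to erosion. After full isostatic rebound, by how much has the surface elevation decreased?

Rebound u = e ρ_c/ρ_m = 3.384 km × 2740/3390 = 2.735 km.
Net surface drop = e − u = 3.384 km − 2.735 km = e (ρ_m − ρ_c)/ρ_m = 0.649 km.

0.649 km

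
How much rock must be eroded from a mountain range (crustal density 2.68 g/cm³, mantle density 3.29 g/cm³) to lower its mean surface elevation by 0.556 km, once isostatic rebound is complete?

Net drop Δ = e − u = e − e ρ_c/ρ_m = e (ρ_m − ρ_c)/ρ_m.
e = Δ ρ_m/(ρ_m − ρ_c) = 0.556 km × 3.29/0.61 = 3 km.

3 km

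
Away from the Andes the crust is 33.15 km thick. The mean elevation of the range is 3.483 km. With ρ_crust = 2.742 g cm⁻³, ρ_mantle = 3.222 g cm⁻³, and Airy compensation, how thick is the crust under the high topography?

56.5 km

Root depth r = h ρ_c / (ρ_m − ρ_c) = 3.483 km × 2.742 / 0.48 = 19.9 km.
Total thickness = T + h + r = 33.15 km + 3.483 km + 19.9 km = 56.5 km.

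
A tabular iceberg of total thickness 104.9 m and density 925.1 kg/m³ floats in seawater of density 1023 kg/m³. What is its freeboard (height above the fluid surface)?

Floating equilibrium: submerged depth d = t ρ_obj/ρ_fluid = 104.9 m × 925.1/1023 = 94.86 m.
Freeboard = t − d = 104.9 m − 94.86 m = 10 m.

10 m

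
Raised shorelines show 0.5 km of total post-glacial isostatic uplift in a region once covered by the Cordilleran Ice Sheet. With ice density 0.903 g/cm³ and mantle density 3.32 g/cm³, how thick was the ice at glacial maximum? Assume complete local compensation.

1.84 km

u = t ρ_ice/ρ_m → t = u ρ_m/ρ_ice = 0.5 km × 3.32/0.903 = 1.84 km.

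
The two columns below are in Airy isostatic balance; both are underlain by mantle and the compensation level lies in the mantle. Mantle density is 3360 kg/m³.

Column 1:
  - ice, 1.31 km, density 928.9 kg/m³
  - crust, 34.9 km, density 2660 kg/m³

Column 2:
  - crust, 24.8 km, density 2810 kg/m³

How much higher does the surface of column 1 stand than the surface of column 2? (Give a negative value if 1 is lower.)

For any compensation level in the mantle, the mantle terms cancel and isostasy reduces to e = (Σt_1 − Σt_2) − (Σ(ρt)_1 − Σ(ρt)_2) / ρ_m.
Σt_1 = 36.21 km; Σt_2 = 24.8 km; Σ(ρt)_1 = 94050.859; Σ(ρt)_2 = 69688 (in km·kg/m³).
e = (36.21 − 24.8) − (94050.859 − 69688) / 3360 = 4.16 km.

4.16 km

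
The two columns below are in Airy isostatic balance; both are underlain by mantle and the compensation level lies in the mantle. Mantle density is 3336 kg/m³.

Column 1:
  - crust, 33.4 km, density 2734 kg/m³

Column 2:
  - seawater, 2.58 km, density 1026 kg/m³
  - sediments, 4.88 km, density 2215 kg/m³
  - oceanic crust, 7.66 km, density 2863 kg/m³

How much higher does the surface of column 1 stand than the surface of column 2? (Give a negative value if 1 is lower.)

1.51 km

For any compensation level in the mantle, the mantle terms cancel and isostasy reduces to e = (Σt_1 − Σt_2) − (Σ(ρt)_1 − Σ(ρt)_2) / ρ_m.
Σt_1 = 33.4 km; Σt_2 = 15.12 km; Σ(ρt)_1 = 91315.6; Σ(ρt)_2 = 35386.86 (in km·kg/m³).
e = (33.4 − 15.12) − (91315.6 − 35386.86) / 3336 = 1.51 km.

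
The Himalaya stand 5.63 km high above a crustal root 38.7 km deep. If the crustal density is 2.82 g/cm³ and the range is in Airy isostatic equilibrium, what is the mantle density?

Airy balance: ρ_c h = (ρ_m − ρ_c) r → ρ_m = ρ_c (1 + h/r).
ρ_m = 2.82 × (1 + 5.63 km/38.7 km) = 3.23 g/cm³.

3.23 g/cm³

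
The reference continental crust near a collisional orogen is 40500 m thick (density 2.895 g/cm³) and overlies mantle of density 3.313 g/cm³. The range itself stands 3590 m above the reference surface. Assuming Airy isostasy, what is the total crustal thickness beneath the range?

Root depth r = h ρ_c / (ρ_m − ρ_c) = 3590 m × 2.895 / 0.418 = 24860 m.
Total thickness = T + h + r = 40500 m + 3590 m + 24860 m = 69000 m.

69000 m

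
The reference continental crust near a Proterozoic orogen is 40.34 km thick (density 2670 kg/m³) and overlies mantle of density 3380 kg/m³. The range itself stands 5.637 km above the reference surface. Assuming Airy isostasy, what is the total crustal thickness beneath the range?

67.2 km

Root depth r = h ρ_c / (ρ_m − ρ_c) = 5.637 km × 2670 / 710 = 21.2 km.
Total thickness = T + h + r = 40.34 km + 5.637 km + 21.2 km = 67.2 km.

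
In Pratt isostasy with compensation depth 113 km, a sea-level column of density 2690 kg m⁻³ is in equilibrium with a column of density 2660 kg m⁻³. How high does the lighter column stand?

1.27 km

ρ_ref D = ρ (D + h) → h = D (ρ_ref − ρ)/ρ.
h = 113 km × (2690 − 2660)/2660 = 1.27 km.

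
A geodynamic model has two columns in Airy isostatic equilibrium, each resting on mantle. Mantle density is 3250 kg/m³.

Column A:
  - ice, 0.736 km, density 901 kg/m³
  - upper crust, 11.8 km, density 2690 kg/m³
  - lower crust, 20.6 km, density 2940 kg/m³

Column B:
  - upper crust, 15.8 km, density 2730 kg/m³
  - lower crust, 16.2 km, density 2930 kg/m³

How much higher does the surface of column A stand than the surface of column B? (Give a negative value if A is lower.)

For any compensation level in the mantle, the mantle terms cancel and isostasy reduces to e = (Σt_A − Σt_B) − (Σ(ρt)_A − Σ(ρt)_B) / ρ_m.
Σt_A = 33.136 km; Σt_B = 32 km; Σ(ρt)_A = 92969.136; Σ(ρt)_B = 90600 (in km·kg/m³).
e = (33.136 − 32) − (92969.136 − 90600) / 3250 = 0.407 km.

0.407 km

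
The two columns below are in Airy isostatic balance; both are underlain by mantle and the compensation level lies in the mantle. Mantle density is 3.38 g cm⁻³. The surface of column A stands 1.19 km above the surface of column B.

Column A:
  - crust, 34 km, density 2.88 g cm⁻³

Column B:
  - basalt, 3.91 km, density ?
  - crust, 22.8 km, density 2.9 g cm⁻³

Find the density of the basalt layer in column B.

2.86 g cm⁻³

Take the compensation level at the base of the deeper column (depth z_c below the surface of column A) and equate Σ ρ_i t_i down to z_c; mantle fills any gap and the z_c terms cancel.
Column A: 34×2.88 + (z_c − 34)×3.38
Column B: 1.19×0 + 3.91×ρ + 22.8×2.9 + (z_c − 1.19 − 26.71)×3.38
The z_c×3.38 term appears on both sides and cancels. Collect the known terms of each column as K = Σ(ρt)_known − 3.38 × (depth of known layers): K_A = 97.92 − 3.38×34 = −17; K_B = 66.12 − 3.38×(1.19 + 26.71) = −28.182.
Balance: K_A = K_B + 3.91×ρ, so ρ = (K_A − K_B)/3.91 = 11.182/3.91 = 2.86 g cm⁻³.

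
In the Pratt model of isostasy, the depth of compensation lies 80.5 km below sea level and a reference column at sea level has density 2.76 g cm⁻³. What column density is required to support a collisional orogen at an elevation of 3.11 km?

Pratt balance: ρ_ref D = ρ (D + h).
ρ = ρ_ref D/(D + h) = 2.76 × 80.5 km/(80.5 km + 3.11 km) = 2.66 g cm⁻³.

2.66 g cm⁻³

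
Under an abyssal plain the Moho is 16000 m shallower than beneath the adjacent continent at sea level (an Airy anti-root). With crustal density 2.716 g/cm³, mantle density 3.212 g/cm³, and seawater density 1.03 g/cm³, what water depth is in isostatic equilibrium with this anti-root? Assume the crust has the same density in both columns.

4710 m

Replacing a thickness d of crust by seawater at the top must be balanced by replacing crust with mantle at the base: d (ρ_c − ρ_w) = a (ρ_m − ρ_c).
d = a (ρ_m − ρ_c)/(ρ_c − ρ_w) = 16000 m × 0.496/1.686 = 4710 m.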